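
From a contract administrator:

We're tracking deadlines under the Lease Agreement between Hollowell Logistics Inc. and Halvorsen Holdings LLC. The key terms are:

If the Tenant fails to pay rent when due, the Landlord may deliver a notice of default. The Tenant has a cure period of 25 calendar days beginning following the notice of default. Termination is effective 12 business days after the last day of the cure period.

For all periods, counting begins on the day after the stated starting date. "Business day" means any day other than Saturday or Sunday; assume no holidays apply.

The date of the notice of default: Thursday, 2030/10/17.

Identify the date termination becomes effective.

2030/11/27

The last day of the cure period: 2030/10/17 + 25 days = 2030/11/11.
From Monday, 2030/11/11, 12 business days (Nov 12, Nov 13, Nov 14, Nov 15, …, Nov 25, Nov 26, Nov 27, skipping weekends) brings us to Wednesday, 2030/11/27, which is the date termination becomes effective.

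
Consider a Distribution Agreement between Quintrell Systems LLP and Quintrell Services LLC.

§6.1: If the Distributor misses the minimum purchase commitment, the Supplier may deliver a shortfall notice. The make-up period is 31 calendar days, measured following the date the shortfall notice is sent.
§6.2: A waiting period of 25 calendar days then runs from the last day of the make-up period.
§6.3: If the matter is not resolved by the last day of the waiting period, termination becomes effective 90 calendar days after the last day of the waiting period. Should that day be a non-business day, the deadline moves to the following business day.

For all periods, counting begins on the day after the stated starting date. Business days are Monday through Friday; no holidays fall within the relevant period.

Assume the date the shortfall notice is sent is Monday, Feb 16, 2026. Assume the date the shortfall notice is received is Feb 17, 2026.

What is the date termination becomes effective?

Jul 13, 2026

The last day of the make-up period: Feb 16, 2026 + 31 days = Mar 19, 2026.
The last day of the waiting period: Mar 19, 2026 + 25 days = Apr 13, 2026.
Adding 90 calendar days to Apr 13, 2026 gives Jul 12, 2026, which is the date termination becomes effective. That falls on a Sunday, so it rolls to the next business day, Monday, Jul 13, 2026.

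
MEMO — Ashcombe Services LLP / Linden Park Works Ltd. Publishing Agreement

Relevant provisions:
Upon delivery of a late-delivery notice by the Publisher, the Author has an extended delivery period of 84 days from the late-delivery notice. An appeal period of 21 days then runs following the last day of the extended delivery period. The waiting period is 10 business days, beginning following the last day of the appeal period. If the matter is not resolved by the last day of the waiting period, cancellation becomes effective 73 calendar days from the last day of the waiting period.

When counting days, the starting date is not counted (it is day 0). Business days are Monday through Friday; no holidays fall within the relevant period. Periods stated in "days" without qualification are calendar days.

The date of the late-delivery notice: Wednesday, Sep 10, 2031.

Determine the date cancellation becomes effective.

Mar 20, 2032

The last day of the extended delivery period: Sep 10, 2031 + 84 days = Dec 3, 2031.
Adding 21 calendar days to Dec 3, 2031 gives Dec 24, 2031, which is the last day of the appeal period.
The last day of the waiting period: counting 10 business days from Wednesday, Dec 24, 2031 (Dec 25, Dec 26, Dec 29, Dec 30, Dec 31, Jan 1, Jan 2, Jan 5, Jan 6, Jan 7, skipping weekends) reaches Wednesday, Jan 7, 2032.
The date cancellation becomes effective: Jan 7, 2032 + 73 days = Mar 20, 2032.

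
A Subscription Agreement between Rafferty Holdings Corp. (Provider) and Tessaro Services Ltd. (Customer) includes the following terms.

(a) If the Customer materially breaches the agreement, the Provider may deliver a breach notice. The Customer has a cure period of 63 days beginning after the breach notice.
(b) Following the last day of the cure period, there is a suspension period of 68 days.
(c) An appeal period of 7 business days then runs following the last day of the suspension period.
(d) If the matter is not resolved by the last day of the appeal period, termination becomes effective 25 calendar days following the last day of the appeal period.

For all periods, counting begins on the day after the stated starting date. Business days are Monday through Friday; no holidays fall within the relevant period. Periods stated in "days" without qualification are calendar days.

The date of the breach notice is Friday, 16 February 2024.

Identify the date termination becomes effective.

30 July 2024

Adding 63 calendar days to 16 February 2024 gives 19 April 2024, which is the last day of the cure period.
The last day of the suspension period: 68 calendar days after 19 April 2024 is 26 June 2024.
The last day of the appeal period: 7 business days after Wednesday, 26 June 2024, skipping weekends — Jun 27, Jun 28, Jul 1, Jul 2, Jul 3, Jul 4, Jul 5 — lands on Friday, 5 July 2024.
The date termination becomes effective: 5 July 2024 + 25 days = 30 July 2024.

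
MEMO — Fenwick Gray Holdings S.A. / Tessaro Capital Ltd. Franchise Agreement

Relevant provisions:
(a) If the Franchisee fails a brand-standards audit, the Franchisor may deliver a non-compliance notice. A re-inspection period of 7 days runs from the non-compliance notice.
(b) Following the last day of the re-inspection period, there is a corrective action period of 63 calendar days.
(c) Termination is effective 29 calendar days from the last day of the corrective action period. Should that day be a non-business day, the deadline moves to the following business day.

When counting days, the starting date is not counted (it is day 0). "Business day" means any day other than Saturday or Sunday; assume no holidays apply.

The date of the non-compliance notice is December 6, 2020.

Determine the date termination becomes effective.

Adding 7 calendar days to December 6, 2020 gives December 13, 2020, which is the last day of the re-inspection period.
Adding 63 calendar days to December 13, 2020 gives February 14, 2021, which is the last day of the corrective action period.
The date termination becomes effective: February 14, 2021 + 29 days = March 15, 2021. March 15, 2021 is a Monday, so no roll-forward applies.

March 15, 2021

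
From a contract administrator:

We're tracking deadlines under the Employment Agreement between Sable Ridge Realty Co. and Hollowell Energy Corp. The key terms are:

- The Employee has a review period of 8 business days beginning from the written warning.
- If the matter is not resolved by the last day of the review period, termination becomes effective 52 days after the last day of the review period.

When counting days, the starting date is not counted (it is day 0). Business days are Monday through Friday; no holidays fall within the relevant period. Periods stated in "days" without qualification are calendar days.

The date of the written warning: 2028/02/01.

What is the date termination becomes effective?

2028/04/03

From Tuesday, 2028/02/01, 8 business days (Feb 2, Feb 3, Feb 4, Feb 7, Feb 8, Feb 9, Feb 10, Feb 11, skipping weekends) brings us to Friday, 2028/02/11, which is the last day of the review period.
The date termination becomes effective: 52 calendar days after 2028/02/11 is 2028/04/03.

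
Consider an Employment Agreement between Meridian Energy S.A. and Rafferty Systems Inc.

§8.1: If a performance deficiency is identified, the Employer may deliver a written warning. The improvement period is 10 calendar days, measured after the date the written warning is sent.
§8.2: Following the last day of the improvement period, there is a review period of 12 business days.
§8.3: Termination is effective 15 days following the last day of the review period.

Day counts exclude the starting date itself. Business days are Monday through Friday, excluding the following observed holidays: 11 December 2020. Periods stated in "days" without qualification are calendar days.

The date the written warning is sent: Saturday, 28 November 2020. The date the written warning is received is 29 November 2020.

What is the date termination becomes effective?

9 January 2021

The last day of the improvement period: 10 calendar days after 28 November 2020 is 8 December 2020.
From Tuesday, 8 December 2020, 12 business days (Dec 9, Dec 10, Dec 14, Dec 15, …, Dec 23, Dec 24, Dec 25, skipping weekends and the listed holiday on Dec 11) brings us to Friday, 25 December 2020, which is the last day of the review period.
Adding 15 calendar days to 25 December 2020 gives 9 January 2021, which is the date termination becomes effective.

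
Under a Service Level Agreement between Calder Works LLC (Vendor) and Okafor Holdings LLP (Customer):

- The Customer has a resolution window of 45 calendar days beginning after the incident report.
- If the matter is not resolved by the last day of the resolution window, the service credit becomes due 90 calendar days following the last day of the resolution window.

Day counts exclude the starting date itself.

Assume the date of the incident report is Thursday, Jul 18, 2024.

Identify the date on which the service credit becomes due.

Nov 30, 2024

The last day of the resolution window: Jul 18, 2024 + 45 days = Sep 1, 2024.
Adding 90 calendar days to Sep 1, 2024 gives Nov 30, 2024, which is the date on which the service credit becomes due.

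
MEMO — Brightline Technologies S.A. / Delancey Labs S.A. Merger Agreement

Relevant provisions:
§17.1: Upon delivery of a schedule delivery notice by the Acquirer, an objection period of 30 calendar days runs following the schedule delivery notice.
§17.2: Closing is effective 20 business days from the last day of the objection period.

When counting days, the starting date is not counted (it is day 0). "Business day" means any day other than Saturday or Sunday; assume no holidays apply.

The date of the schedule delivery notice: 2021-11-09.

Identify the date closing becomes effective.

2022-01-06

The last day of the objection period: 30 calendar days after 2021-11-09 is 2021-12-09.
The date closing becomes effective: 20 business days after Thursday, 2021-12-09, skipping weekends — Dec 10, Dec 13, Dec 14, Dec 15, …, Jan 4, Jan 5, Jan 6 — lands on Thursday, 2022-01-06.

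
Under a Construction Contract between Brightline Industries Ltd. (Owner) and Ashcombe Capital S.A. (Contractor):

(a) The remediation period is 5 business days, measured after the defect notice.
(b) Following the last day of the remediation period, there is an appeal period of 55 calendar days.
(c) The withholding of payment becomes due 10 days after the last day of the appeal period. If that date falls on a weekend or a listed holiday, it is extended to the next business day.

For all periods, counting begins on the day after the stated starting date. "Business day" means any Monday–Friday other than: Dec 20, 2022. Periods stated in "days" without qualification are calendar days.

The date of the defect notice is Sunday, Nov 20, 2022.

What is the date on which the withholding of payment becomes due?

Jan 30, 2023

The last day of the remediation period: 5 business days after Sunday, Nov 20, 2022, skipping weekends — Nov 21, Nov 22, Nov 23, Nov 24, Nov 25 — lands on Friday, Nov 25, 2022.
Adding 55 calendar days to Nov 25, 2022 gives Jan 19, 2023, which is the last day of the appeal period.
The date on which the withholding of payment becomes due: 10 calendar days after Jan 19, 2023 is Jan 29, 2023. That falls on a Sunday, so it rolls to the next business day, Monday, Jan 30, 2023.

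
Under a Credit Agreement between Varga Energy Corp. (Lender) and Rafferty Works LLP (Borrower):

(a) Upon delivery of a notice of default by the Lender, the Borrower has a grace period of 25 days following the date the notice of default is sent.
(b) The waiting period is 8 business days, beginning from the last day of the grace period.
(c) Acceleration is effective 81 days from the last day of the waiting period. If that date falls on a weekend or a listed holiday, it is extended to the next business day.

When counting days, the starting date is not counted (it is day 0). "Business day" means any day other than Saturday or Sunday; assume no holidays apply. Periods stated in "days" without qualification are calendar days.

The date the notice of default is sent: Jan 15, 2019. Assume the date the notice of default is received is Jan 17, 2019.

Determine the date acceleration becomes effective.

May 13, 2019

The last day of the grace period: 25 calendar days after Jan 15, 2019 is Feb 9, 2019.
The last day of the waiting period: 8 business days after Saturday, Feb 9, 2019, skipping weekends — Feb 11, Feb 12, Feb 13, Feb 14, Feb 15, Feb 18, Feb 19, Feb 20 — lands on Wednesday, Feb 20, 2019.
The date acceleration becomes effective: 81 calendar days after Feb 20, 2019 is May 12, 2019. That falls on a Sunday, so it rolls to the next business day, Monday, May 13, 2019.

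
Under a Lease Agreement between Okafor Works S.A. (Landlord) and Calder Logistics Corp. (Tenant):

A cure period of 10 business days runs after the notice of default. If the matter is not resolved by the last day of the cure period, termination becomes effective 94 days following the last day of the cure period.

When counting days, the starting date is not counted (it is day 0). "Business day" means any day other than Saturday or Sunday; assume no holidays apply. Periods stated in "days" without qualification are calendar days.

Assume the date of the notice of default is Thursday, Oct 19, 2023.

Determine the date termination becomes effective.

Feb 4, 2024

From Thursday, Oct 19, 2023, 10 business days (Oct 20, Oct 23, Oct 24, Oct 25, Oct 26, Oct 27, Oct 30, Oct 31, Nov 1, Nov 2, skipping weekends) brings us to Thursday, Nov 2, 2023, which is the last day of the cure period.
The date termination becomes effective: 94 calendar days after Nov 2, 2023 is Feb 4, 2024.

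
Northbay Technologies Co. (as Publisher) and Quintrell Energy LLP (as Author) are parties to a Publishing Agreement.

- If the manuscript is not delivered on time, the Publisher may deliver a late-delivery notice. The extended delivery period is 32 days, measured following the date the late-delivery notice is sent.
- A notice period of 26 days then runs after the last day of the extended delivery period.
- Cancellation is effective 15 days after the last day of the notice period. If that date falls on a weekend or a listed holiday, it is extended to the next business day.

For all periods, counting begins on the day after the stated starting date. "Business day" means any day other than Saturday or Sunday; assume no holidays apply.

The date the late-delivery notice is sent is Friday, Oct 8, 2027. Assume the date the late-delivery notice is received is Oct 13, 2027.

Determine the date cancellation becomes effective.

Dec 20, 2027

Adding 32 calendar days to Oct 8, 2027 gives Nov 9, 2027, which is the last day of the extended delivery period.
The last day of the notice period: Nov 9, 2027 + 26 days = Dec 5, 2027.
Adding 15 calendar days to Dec 5, 2027 gives Dec 20, 2027, which is the date cancellation becomes effective. Dec 20, 2027 is a Monday, so no roll-forward applies.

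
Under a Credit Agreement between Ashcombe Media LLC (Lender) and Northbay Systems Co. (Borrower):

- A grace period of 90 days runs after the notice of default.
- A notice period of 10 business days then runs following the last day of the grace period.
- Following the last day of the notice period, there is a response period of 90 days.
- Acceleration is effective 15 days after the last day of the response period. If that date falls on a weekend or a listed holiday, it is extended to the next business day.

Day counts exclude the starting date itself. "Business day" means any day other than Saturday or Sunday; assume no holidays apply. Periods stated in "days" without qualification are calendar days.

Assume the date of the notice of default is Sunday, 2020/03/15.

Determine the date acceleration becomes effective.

The last day of the grace period: 90 calendar days after 2020/03/15 is 2020/06/13.
The last day of the notice period: counting 10 business days from Saturday, 2020/06/13 (Jun 15, Jun 16, Jun 17, Jun 18, Jun 19, Jun 22, Jun 23, Jun 24, Jun 25, Jun 26, skipping weekends) reaches Friday, 2020/06/26.
The last day of the response period: 90 calendar days after 2020/06/26 is 2020/09/24.
Adding 15 calendar days to 2020/09/24 gives 2020/10/09, which is the date acceleration becomes effective. 2020/10/09 is a Friday, so no roll-forward applies.

2020/10/09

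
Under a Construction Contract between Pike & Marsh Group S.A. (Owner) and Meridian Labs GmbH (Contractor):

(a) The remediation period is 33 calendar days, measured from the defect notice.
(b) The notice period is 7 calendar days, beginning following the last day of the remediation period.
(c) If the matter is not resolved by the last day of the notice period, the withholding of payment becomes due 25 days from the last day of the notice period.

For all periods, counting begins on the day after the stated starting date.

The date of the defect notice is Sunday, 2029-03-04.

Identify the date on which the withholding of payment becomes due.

2029-05-08

The last day of the remediation period: 2029-03-04 + 33 days = 2029-04-06.
The last day of the notice period: 2029-04-06 + 7 days = 2029-04-13.
Adding 25 calendar days to 2029-04-13 gives 2029-05-08, which is the date on which the withholding of payment becomes due.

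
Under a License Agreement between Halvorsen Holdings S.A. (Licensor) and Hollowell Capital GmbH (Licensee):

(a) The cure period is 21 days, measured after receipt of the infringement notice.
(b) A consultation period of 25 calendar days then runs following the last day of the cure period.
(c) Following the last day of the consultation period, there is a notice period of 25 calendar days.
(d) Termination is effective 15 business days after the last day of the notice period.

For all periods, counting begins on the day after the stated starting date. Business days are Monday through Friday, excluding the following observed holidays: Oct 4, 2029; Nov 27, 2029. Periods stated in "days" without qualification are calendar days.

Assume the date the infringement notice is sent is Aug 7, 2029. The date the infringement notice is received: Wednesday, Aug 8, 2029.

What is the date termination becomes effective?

Adding 21 calendar days to Aug 8, 2029 gives Aug 29, 2029, which is the last day of the cure period.
The last day of the consultation period: 25 calendar days after Aug 29, 2029 is Sep 23, 2029.
The last day of the notice period: Sep 23, 2029 + 25 days = Oct 18, 2029.
The date termination becomes effective: counting 15 business days from Thursday, Oct 18, 2029 (Oct 19, Oct 22, Oct 23, Oct 24, …, Nov 6, Nov 7, Nov 8, skipping weekends) reaches Thursday, Nov 8, 2029.

Nov 8, 2029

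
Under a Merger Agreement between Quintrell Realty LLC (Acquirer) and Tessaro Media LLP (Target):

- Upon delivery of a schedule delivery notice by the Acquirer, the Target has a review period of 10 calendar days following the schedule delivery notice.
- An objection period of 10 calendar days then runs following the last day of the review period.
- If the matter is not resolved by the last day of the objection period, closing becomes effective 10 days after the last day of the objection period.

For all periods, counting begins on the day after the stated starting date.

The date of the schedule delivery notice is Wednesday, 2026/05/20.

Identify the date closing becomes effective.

The last day of the review period: 2026/05/20 + 10 days = 2026/05/30.
The last day of the objection period: 10 calendar days after 2026/05/30 is 2026/06/09.
Adding 10 calendar days to 2026/06/09 gives 2026/06/19, which is the date closing becomes effective.

2026/06/19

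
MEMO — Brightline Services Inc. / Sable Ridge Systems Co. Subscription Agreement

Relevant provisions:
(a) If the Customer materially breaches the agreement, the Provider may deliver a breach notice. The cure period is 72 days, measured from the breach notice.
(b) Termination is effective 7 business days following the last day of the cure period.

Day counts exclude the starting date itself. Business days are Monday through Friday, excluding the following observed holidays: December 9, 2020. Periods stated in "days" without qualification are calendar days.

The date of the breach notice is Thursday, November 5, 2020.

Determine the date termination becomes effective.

January 26, 2021

Adding 72 calendar days to November 5, 2020 gives January 16, 2021, which is the last day of the cure period.
The date termination becomes effective: 7 business days after Saturday, January 16, 2021, skipping weekends — Jan 18, Jan 19, Jan 20, Jan 21, Jan 22, Jan 25, Jan 26 — lands on Tuesday, January 26, 2021.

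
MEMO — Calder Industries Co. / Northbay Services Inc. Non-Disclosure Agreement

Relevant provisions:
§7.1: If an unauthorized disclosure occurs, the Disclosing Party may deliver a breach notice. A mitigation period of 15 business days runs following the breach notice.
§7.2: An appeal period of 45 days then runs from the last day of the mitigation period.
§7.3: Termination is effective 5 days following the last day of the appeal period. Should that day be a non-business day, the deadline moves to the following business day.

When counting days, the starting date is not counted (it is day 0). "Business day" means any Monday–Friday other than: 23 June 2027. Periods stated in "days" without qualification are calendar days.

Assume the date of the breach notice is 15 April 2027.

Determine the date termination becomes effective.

25 June 2027

The last day of the mitigation period: counting 15 business days from Thursday, 15 April 2027 (Apr 16, Apr 19, Apr 20, Apr 21, …, May 4, May 5, May 6, skipping weekends) reaches Thursday, 6 May 2027.
The last day of the appeal period: 6 May 2027 + 45 days = 20 June 2027.
The date termination becomes effective: 5 calendar days after 20 June 2027 is 25 June 2027. 25 June 2027 is a Friday and is not a listed holiday, so no roll-forward applies.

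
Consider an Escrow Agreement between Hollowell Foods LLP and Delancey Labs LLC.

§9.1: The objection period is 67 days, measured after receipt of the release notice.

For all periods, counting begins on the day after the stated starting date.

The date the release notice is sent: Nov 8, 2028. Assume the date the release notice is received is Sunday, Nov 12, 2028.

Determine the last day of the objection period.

The last day of the objection period: Nov 12, 2028 + 67 days = Jan 18, 2029.

Jan 18, 2029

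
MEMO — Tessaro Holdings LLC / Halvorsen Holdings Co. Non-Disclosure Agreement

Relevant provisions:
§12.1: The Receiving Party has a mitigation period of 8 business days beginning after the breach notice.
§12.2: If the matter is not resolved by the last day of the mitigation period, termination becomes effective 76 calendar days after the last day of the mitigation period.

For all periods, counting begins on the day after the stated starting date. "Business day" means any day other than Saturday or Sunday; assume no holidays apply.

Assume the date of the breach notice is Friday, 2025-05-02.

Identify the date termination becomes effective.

2025-07-29

The last day of the mitigation period: 8 business days after Friday, 2025-05-02, skipping weekends — May 5, May 6, May 7, May 8, May 9, May 12, May 13, May 14 — lands on Wednesday, 2025-05-14.
The date termination becomes effective: 2025-05-14 + 76 days = 2025-07-29.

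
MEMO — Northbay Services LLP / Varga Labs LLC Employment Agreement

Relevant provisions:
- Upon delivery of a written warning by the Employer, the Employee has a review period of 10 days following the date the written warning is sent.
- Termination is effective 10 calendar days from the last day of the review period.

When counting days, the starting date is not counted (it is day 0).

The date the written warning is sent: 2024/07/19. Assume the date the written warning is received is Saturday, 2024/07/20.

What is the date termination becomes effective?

2024/08/08

Adding 10 calendar days to 2024/07/19 gives 2024/07/29, which is the last day of the review period.
The date termination becomes effective: 10 calendar days after 2024/07/29 is 2024/08/08.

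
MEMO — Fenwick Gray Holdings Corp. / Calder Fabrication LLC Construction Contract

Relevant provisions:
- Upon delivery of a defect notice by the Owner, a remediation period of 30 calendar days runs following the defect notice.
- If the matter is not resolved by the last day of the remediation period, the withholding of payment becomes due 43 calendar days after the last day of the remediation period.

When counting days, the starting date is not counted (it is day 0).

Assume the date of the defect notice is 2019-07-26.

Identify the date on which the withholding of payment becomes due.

Adding 30 calendar days to 2019-07-26 gives 2019-08-25, which is the last day of the remediation period.
The date on which the withholding of payment becomes due: 2019-08-25 + 43 days = 2019-10-07.

2019-10-07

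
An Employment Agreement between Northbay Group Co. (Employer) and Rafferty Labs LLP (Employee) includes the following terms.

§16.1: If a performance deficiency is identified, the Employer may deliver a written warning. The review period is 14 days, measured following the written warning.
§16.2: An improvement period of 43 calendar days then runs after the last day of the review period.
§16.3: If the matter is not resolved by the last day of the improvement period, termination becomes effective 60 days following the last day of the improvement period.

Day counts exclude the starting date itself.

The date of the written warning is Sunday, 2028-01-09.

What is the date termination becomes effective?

The last day of the review period: 2028-01-09 + 14 days = 2028-01-23.
Adding 43 calendar days to 2028-01-23 gives 2028-03-06, which is the last day of the improvement period.
The date termination becomes effective: 2028-03-06 + 60 days = 2028-05-05.

2028-05-05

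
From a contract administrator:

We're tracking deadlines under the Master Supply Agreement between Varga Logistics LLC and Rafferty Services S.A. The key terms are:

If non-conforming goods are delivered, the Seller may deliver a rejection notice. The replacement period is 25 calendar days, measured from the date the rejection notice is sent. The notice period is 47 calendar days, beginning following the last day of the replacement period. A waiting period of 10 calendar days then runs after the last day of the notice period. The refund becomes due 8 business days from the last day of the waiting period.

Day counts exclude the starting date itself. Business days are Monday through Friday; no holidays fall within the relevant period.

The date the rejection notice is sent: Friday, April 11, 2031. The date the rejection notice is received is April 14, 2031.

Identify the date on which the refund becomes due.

July 14, 2031

The last day of the replacement period: April 11, 2031 + 25 days = May 6, 2031.
The last day of the notice period: May 6, 2031 + 47 days = June 22, 2031.
Adding 10 calendar days to June 22, 2031 gives July 2, 2031, which is the last day of the waiting period.
From Wednesday, July 2, 2031, 8 business days (Jul 3, Jul 4, Jul 7, Jul 8, Jul 9, Jul 10, Jul 11, Jul 14, skipping weekends) brings us to Monday, July 14, 2031, which is the date on which the refund becomes due.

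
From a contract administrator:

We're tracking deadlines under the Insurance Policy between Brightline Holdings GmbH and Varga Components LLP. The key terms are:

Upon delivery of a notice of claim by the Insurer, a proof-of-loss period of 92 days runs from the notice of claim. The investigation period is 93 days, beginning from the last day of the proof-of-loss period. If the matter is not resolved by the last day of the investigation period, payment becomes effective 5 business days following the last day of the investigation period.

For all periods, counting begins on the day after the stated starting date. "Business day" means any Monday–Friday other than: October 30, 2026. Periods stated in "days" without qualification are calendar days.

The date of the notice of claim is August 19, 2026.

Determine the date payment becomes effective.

The last day of the proof-of-loss period: August 19, 2026 + 92 days = November 19, 2026.
Adding 93 calendar days to November 19, 2026 gives February 20, 2027, which is the last day of the investigation period.
The date payment becomes effective: 5 business days after Saturday, February 20, 2027, skipping weekends — Feb 22, Feb 23, Feb 24, Feb 25, Feb 26 — lands on Friday, February 26, 2027.

February 26, 2027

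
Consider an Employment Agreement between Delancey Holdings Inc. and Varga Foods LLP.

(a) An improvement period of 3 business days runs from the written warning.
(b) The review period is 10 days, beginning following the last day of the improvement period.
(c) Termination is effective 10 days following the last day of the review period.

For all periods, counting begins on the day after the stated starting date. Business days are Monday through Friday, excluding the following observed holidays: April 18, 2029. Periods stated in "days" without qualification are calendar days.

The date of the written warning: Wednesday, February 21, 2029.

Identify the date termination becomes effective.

The last day of the improvement period: counting 3 business days from Wednesday, February 21, 2029 (Feb 22, Feb 23, Feb 26, skipping weekends) reaches Monday, February 26, 2029.
Adding 10 calendar days to February 26, 2029 gives March 8, 2029, which is the last day of the review period.
The date termination becomes effective: March 8, 2029 + 10 days = March 18, 2029.

March 18, 2029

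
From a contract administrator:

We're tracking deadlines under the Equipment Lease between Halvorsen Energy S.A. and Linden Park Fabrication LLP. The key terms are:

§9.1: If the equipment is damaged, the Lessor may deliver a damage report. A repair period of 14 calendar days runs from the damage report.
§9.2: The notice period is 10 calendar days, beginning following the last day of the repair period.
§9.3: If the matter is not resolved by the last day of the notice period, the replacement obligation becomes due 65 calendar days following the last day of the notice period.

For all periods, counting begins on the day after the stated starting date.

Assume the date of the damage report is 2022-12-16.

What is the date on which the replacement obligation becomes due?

2023-03-15

Adding 14 calendar days to 2022-12-16 gives 2022-12-30, which is the last day of the repair period.
The last day of the notice period: 10 calendar days after 2022-12-30 is 2023-01-09.
The date on which the replacement obligation becomes due: 2023-01-09 + 65 days = 2023-03-15.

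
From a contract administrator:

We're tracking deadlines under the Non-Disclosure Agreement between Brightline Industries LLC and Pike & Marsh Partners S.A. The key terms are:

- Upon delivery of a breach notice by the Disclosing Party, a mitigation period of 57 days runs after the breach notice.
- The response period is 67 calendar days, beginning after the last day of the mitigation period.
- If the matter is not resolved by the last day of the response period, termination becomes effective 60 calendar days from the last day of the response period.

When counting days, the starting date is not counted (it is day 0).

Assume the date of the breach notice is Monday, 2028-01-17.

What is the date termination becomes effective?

2028-07-19

The last day of the mitigation period: 57 calendar days after 2028-01-17 is 2028-03-14.
The last day of the response period: 2028-03-14 + 67 days = 2028-05-20.
Adding 60 calendar days to 2028-05-20 gives 2028-07-19, which is the date termination becomes effective.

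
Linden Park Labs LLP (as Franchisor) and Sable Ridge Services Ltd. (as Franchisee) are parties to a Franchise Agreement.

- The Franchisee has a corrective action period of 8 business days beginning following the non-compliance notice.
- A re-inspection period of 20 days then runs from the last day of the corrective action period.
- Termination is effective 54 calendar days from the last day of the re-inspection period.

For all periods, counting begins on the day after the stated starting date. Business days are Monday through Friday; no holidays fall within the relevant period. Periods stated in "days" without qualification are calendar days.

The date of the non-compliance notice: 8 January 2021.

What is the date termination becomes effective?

From Friday, 8 January 2021, 8 business days (Jan 11, Jan 12, Jan 13, Jan 14, Jan 15, Jan 18, Jan 19, Jan 20, skipping weekends) brings us to Wednesday, 20 January 2021, which is the last day of the corrective action period.
The last day of the re-inspection period: 20 calendar days after 20 January 2021 is 9 February 2021.
Adding 54 calendar days to 9 February 2021 gives 4 April 2021, which is the date termination becomes effective.

4 April 2021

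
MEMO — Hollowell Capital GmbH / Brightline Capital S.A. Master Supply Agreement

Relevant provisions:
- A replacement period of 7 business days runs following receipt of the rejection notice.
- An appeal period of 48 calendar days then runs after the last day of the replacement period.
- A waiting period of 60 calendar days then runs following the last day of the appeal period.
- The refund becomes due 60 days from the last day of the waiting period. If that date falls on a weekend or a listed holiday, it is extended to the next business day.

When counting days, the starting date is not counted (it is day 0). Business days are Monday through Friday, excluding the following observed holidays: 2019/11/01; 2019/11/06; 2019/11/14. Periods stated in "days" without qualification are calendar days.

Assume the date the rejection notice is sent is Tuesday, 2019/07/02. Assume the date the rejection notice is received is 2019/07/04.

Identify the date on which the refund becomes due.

2019/12/30

The last day of the replacement period: 7 business days after Thursday, 2019/07/04, skipping weekends — Jul 5, Jul 8, Jul 9, Jul 10, Jul 11, Jul 12, Jul 15 — lands on Monday, 2019/07/15.
The last day of the appeal period: 2019/07/15 + 48 days = 2019/09/01.
The last day of the waiting period: 60 calendar days after 2019/09/01 is 2019/10/31.
The date on which the refund becomes due: 60 calendar days after 2019/10/31 is 2019/12/30. 2019/12/30 is a Monday and is not a listed holiday, so no roll-forward applies.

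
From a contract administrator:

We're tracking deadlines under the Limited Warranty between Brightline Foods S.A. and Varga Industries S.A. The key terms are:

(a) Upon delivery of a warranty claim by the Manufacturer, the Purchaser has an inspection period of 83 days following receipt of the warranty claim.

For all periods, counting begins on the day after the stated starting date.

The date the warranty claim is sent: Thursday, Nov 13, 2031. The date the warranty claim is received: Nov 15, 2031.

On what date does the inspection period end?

The last day of the inspection period: Nov 15, 2031 + 83 days = Feb 6, 2032.

Feb 6, 2032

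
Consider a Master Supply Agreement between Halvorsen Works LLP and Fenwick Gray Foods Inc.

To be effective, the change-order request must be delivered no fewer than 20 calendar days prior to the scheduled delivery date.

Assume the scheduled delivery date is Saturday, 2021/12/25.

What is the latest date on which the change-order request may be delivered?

2021/12/05

Counting back 20 calendar days from 2021/12/25 gives 2021/12/05.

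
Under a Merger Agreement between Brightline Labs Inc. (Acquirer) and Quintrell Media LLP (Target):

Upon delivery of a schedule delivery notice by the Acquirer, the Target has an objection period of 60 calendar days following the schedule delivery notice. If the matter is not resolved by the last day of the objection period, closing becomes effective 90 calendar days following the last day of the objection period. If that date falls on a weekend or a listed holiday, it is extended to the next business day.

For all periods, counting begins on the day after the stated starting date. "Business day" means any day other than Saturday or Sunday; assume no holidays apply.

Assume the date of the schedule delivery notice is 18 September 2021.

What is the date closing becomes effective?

15 February 2022

The last day of the objection period: 60 calendar days after 18 September 2021 is 17 November 2021.
The date closing becomes effective: 17 November 2021 + 90 days = 15 February 2022. 15 February 2022 is a Tuesday, so no roll-forward applies.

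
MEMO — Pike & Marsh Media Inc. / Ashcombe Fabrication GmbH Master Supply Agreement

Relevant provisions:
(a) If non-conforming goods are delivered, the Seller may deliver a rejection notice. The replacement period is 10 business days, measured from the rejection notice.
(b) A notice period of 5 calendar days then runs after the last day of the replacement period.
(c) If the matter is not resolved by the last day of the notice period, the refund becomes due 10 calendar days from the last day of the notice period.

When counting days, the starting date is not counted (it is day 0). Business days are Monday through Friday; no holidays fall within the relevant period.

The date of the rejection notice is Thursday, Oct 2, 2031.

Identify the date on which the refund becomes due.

Oct 31, 2031

The last day of the replacement period: 10 business days after Thursday, Oct 2, 2031, skipping weekends — Oct 3, Oct 6, Oct 7, Oct 8, Oct 9, Oct 10, Oct 13, Oct 14, Oct 15, Oct 16 — lands on Thursday, Oct 16, 2031.
The last day of the notice period: Oct 16, 2031 + 5 days = Oct 21, 2031.
The date on which the refund becomes due: Oct 21, 2031 + 10 days = Oct 31, 2031.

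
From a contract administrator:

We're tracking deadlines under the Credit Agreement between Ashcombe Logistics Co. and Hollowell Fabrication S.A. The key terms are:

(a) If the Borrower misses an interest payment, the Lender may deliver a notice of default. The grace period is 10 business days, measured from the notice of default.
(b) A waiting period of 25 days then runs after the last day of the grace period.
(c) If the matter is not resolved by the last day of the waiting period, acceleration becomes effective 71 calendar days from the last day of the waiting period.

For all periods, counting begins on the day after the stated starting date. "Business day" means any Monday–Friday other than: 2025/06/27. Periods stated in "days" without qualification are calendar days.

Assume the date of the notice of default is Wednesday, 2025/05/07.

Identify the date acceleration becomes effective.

2025/08/25

From Wednesday, 2025/05/07, 10 business days (May 8, May 9, May 12, May 13, May 14, May 15, May 16, May 19, May 20, May 21, skipping weekends) brings us to Wednesday, 2025/05/21, which is the last day of the grace period.
The last day of the waiting period: 25 calendar days after 2025/05/21 is 2025/06/15.
The date acceleration becomes effective: 71 calendar days after 2025/06/15 is 2025/08/25.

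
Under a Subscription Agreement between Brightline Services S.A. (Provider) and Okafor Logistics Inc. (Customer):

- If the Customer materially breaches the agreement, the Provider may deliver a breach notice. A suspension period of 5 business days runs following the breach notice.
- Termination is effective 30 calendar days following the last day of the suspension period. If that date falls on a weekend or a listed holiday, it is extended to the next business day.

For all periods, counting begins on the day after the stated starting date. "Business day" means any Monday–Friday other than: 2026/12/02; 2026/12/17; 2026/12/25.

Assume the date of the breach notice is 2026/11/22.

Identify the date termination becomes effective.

The last day of the suspension period: counting 5 business days from Sunday, 2026/11/22 (Nov 23, Nov 24, Nov 25, Nov 26, Nov 27, skipping weekends) reaches Friday, 2026/11/27.
The date termination becomes effective: 30 calendar days after 2026/11/27 is 2026/12/27. That falls on a Sunday, so it rolls to the next business day, Monday, 2026/12/28.

2026/12/28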